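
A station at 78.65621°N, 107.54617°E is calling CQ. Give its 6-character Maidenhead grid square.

Shift to the Maidenhead origin (180°W, 90°S): lon 287.5462, lat 168.6562.
Field: 287.5462/20 → 14 → O, 168.6562/10 → 16 → Q; chars OQ.
Square: 7.5462/2 → 3, 8.6562/1 → 8; chars 38.
Subsquare: 1.5462/0.0833333 → 18 → s, 0.6562/0.0416667 → 15 → p; chars sp.

OQ38sp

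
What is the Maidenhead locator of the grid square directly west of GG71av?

Longitude subsquare a = 0; −1 → -1, wraps to 23 = x, carry into square.
Longitude square 7; −1 → 6.
The latitude characters are unchanged.

GG61xv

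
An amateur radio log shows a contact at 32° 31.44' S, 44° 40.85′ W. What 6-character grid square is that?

GF77pl

Add 180° to longitude and 90° to latitude: 135.3192, 57.4760.
Field: lon ⌊135.3192/20⌋ = 6 → G; lat ⌊57.4760/10⌋ = 5 → F.
Square: lon ⌊15.3192/2⌋ = 7; lat ⌊7.4760/1⌋ = 7.
Subsquare: lon ⌊1.3192/0.0833333⌋ = 15 → p; lat ⌊0.4760/0.0416667⌋ = 11 → l.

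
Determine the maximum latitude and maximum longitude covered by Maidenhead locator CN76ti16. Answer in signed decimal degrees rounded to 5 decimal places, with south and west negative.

46.36250, -124.40000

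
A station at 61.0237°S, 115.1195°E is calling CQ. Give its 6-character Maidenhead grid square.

Shift to the Maidenhead origin (180°W, 90°S): lon 295.1195, lat 28.9763.
Field: 295.1195/20 → 14 → O, 28.9763/10 → 2 → C; chars OC.
Square: 15.1195/2 → 7, 8.9763/1 → 8; chars 78.
Subsquare: 1.1195/0.0833333 → 13 → n, 0.9763/0.0416667 → 23 → x; chars nx.

OC78nx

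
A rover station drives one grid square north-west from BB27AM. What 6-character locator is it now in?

BB17xn

Longitude subsquare a = 0; −1 → -1, wraps to 23 = x, carry into square.
Longitude square 2; −1 → 1.
Latitude subsquare m = 12; +1 → 13 = n.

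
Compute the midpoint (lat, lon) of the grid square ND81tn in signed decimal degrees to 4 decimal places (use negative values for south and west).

-58.4375, 97.6250

Field N=13, D=3: +13·20° lon, +3·10° lat → SW at lon 80°, lat -60°.
Square 8, 1: +8·2° lon, +1·1° lat → SW at lon 96°, lat -59°.
Subsquare t=19, n=13: +19·0.0833333° lon, +13·0.0416667° lat → SW at lon 97.5833°, lat -58.4583°.
Cell spans 0.0833333° lon × 0.0416667° lat. Centre is SW corner plus half of each.
latitude -58.4375, longitude 97.6250.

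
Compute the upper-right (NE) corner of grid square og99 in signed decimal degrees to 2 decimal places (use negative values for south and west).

Field O=14, G=6: +14·20° lon, +6·10° lat → SW at lon 100°, lat -30°.
Square 9, 9: +9·2° lon, +9·1° lat → SW at lon 118°, lat -21°.
Cell spans 2° lon × 1° lat. NE corner is SW corner plus one full cell.
latitude -20.00, longitude 120.00.

-20.00, 120.00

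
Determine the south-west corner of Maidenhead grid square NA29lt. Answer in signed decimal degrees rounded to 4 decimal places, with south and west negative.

Field N=13, A=0: +13·20° lon, +0·10° lat → SW at lon 80°, lat -90°.
Square 2, 9: +2·2° lon, +9·1° lat → SW at lon 84°, lat -81°.
Subsquare l=11, t=19: +11·0.0833333° lon, +19·0.0416667° lat → SW at lon 84.9167°, lat -80.2083°.
latitude -80.2083, longitude 84.9167.

-80.2083, 84.9167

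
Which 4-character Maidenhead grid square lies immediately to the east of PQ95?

Longitude square 9; +1 → 10, wraps to 0, carry into field.
Longitude field P = 15; +1 → 16 = Q.
The latitude characters are unchanged.

QQ05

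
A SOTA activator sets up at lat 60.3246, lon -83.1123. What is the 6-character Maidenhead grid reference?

Add 180° to longitude and 90° to latitude: 96.8877, 150.3246.
Field (20°×10°, letters A–R): lon ⌊96.8877/20⌋ = 4 → E; lat ⌊150.3246/10⌋ = 15 → P.
Square (2°×1°, digits 0–9): lon ⌊16.8877/2⌋ = 8; lat ⌊0.3246/1⌋ = 0.
Subsquare (5′×2.5′, letters a–x): lon ⌊0.8877/0.0833333⌋ = 10 → k; lat ⌊0.3246/0.0416667⌋ = 7 → h.

EP80kh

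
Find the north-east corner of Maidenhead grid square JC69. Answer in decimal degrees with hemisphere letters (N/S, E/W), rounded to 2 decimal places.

60.00° S, 14.00° E

Field J=9, C=2: +9·20° lon, +2·10° lat → SW at lon 0°, lat -70°.
Square 6, 9: +6·2° lon, +9·1° lat → SW at lon 12°, lat -61°.
Cell spans 2° lon × 1° lat. NE corner is SW corner plus one full cell.
latitude 60.00° S, longitude 14.00° E.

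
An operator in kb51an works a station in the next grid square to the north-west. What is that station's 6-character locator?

Longitude subsquare a = 0; −1 → -1, wraps to 23 = x, carry into square.
Longitude square 5; −1 → 4.
Latitude subsquare n = 13; +1 → 14 = o.

KB41xo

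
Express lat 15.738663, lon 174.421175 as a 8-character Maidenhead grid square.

RK75fr07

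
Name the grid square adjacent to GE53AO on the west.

GE43xo

Longitude subsquare a = 0; −1 → -1, wraps to 23 = x, carry into square.
Longitude square 5; −1 → 4.
The latitude characters are unchanged.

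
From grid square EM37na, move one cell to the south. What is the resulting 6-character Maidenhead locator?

EM36nx

Latitude subsquare a = 0; −1 → -1, wraps to 23 = x, carry into square.
Latitude square 7; −1 → 6.
The longitude characters are unchanged.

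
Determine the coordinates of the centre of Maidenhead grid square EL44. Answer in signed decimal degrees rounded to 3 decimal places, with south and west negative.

24.500, -91.000

Field E=4, L=11: +4·20° lon, +11·10° lat → SW at lon -100°, lat 20°.
Square 4, 4: +4·2° lon, +4·1° lat → SW at lon -92°, lat 24°.
Cell spans 2° lon × 1° lat. Centre is SW corner plus half of each.
latitude 24.500, longitude -91.000.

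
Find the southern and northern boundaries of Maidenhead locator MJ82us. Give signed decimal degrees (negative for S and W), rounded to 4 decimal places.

2.7500, 2.7917

Field M=12, J=9: +12·20° lon, +9·10° lat → SW at lon 60°, lat 0°.
Square 8, 2: +8·2° lon, +2·1° lat → SW at lon 76°, lat 2°.
Subsquare u=20, s=18: +20·0.0833333° lon, +18·0.0416667° lat → SW at lon 77.6667°, lat 2.75°.
Cell spans 0.0833333° lon × 0.0416667° lat.
south 2.7500, north 2.7917.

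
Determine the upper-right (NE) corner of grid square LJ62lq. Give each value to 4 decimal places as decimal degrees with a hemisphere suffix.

2.7083° N, 53.0000° E

Field L=11, J=9: +11·20° lon, +9·10° lat → SW at lon 40°, lat 0°.
Square 6, 2: +6·2° lon, +2·1° lat → SW at lon 52°, lat 2°.
Subsquare l=11, q=16: +11·0.0833333° lon, +16·0.0416667° lat → SW at lon 52.9167°, lat 2.66667°.
Cell spans 0.0833333° lon × 0.0416667° lat. NE corner is SW corner plus one full cell.
latitude 2.7083° N, longitude 53.0000° E.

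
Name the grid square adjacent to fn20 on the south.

FM29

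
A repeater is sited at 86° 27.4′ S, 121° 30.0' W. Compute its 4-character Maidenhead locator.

Shift to the Maidenhead origin (180°W, 90°S): lon 58.50, lat 3.54.
Field: lon ⌊58.50/20⌋ = 2 → C; lat ⌊3.54/10⌋ = 0 → A.
Square: lon ⌊18.50/2⌋ = 9; lat ⌊3.54/1⌋ = 3.

CA93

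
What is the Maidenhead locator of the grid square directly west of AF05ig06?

AF05hg96

Longitude extended square 0; −1 → -1, wraps to 9, carry into subsquare.
Longitude subsquare i = 8; −1 → 7 = h.
The latitude characters are unchanged.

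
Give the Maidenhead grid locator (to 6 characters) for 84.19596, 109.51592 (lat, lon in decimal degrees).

OR44se

Shift to the Maidenhead origin (180°W, 90°S): lon 289.5159, lat 174.1960.
Field (20°×10°, letters A–R): 289.5159/20 → 14 → O, 174.1960/10 → 17 → R; chars OR.
Square (2°×1°, digits 0–9): 9.5159/2 → 4, 4.1960/1 → 4; chars 44.
Subsquare (5′×2.5′, letters a–x): 1.5159/0.0833333 → 18 → s, 0.1960/0.0416667 → 4 → e; chars se.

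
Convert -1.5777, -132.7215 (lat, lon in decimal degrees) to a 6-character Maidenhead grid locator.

CI38pk

Offset from 180°W / 90°S: lon 47.2785°, lat 88.4223°.
Field: lon ⌊47.2785/20⌋ = 2 → C; lat ⌊88.4223/10⌋ = 8 → I.
Square: lon ⌊7.2785/2⌋ = 3; lat ⌊8.4223/1⌋ = 8.
Subsquare: lon ⌊1.2785/0.0833333⌋ = 15 → p; lat ⌊0.4223/0.0416667⌋ = 10 → k.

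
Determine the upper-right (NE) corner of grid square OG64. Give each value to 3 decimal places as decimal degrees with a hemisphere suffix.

25.000° S, 114.000° E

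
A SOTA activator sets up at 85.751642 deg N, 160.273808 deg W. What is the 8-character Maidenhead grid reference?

Shift to the Maidenhead origin (180°W, 90°S): lon 19.72619, lat 175.75164.
Field: lon ⌊19.72619/20⌋ = 0 → A; lat ⌊175.75164/10⌋ = 17 → R.
Square: lon ⌊19.72619/2⌋ = 9; lat ⌊5.75164/1⌋ = 5.
Subsquare: lon ⌊1.72619/0.0833333⌋ = 20 → u; lat ⌊0.75164/0.0416667⌋ = 18 → s.
Extended square: lon ⌊0.05953/0.00833333⌋ = 7; lat ⌊0.00164/0.00416667⌋ = 0.

AR95us70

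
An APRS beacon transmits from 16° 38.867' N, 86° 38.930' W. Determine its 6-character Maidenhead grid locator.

Offset from 180°W / 90°S: lon 93.3512°, lat 106.6478°.
Field: lon ⌊93.3512/20⌋ = 4 → E; lat ⌊106.6478/10⌋ = 10 → K.
Square: lon ⌊13.3512/2⌋ = 6; lat ⌊6.6478/1⌋ = 6.
Subsquare: lon ⌊1.3512/0.0833333⌋ = 16 → q; lat ⌊0.6478/0.0416667⌋ = 15 → p.

EK66qp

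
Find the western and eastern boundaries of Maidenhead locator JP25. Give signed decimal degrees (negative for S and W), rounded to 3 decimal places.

4.000, 6.000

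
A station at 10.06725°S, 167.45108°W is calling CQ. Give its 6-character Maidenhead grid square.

Offset from 180°W / 90°S: lon 12.5489°, lat 79.9327°.
Field (20°×10°, letters A–R): 12.5489/20 → 0 → A, 79.9327/10 → 7 → H; chars AH.
Square (2°×1°, digits 0–9): 12.5489/2 → 6, 9.9327/1 → 9; chars 69.
Subsquare (5′×2.5′, letters a–x): 0.5489/0.0833333 → 6 → g, 0.9327/0.0416667 → 22 → w; chars gw.

AH69gw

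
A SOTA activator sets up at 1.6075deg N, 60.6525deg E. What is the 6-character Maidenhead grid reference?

MJ01ho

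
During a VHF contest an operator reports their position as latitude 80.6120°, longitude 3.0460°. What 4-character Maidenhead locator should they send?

Offset from 180°W / 90°S: lon 183.05°, lat 170.61°.
Field (20°×10°, letters A–R): lon ⌊183.05/20⌋ = 9 → J; lat ⌊170.61/10⌋ = 17 → R.
Square (2°×1°, digits 0–9): lon ⌊3.05/2⌋ = 1; lat ⌊0.61/1⌋ = 0.

JR10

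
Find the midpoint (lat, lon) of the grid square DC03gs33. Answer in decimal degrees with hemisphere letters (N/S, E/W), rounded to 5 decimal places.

66.23542° S, 119.47083° W

Field D=3, C=2: +3·20° lon, +2·10° lat → SW at lon -120°, lat -70°.
Square 0, 3: +0·2° lon, +3·1° lat → SW at lon -120°, lat -67°.
Subsquare g=6, s=18: +6·0.0833333° lon, +18·0.0416667° lat → SW at lon -119.5°, lat -66.25°.
Extended square 3, 3: +3·0.00833333° lon, +3·0.00416667° lat → SW at lon -119.475°, lat -66.2375°.
Cell spans 0.00833333° lon × 0.00416667° lat. Centre is SW corner plus half of each.
latitude 66.23542° S, longitude 119.47083° W.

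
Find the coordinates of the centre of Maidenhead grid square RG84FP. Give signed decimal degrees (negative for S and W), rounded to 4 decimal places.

-25.3542, 176.4583

Field R=17, G=6: +17·20° lon, +6·10° lat → SW at lon 160°, lat -30°.
Square 8, 4: +8·2° lon, +4·1° lat → SW at lon 176°, lat -26°.
Subsquare f=5, p=15: +5·0.0833333° lon, +15·0.0416667° lat → SW at lon 176.417°, lat -25.375°.
Cell spans 0.0833333° lon × 0.0416667° lat. Centre is SW corner plus half of each.
latitude -25.3542, longitude 176.4583.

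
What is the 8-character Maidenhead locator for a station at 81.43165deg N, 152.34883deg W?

BR31tk83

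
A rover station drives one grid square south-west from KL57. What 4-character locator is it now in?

KL46

Longitude square 5; −1 → 4.
Latitude square 7; −1 → 6.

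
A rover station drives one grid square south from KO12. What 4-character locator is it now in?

KO11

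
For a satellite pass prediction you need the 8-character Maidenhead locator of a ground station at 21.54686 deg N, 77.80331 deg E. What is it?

Shift to the Maidenhead origin (180°W, 90°S): lon 257.80331, lat 111.54686.
Field (20°×10°, letters A–R): 257.80331/20 → 12 → M, 111.54686/10 → 11 → L; chars ML.
Square (2°×1°, digits 0–9): 17.80331/2 → 8, 1.54686/1 → 1; chars 81.
Subsquare (5′×2.5′, letters a–x): 1.80331/0.0833333 → 21 → v, 0.54686/0.0416667 → 13 → n; chars vn.
Extended square (30″×15″, digits 0–9): 0.05331/0.00833333 → 6, 0.00519/0.00416667 → 1; chars 61.

ML81vn61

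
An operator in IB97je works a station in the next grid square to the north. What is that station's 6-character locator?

IB97jf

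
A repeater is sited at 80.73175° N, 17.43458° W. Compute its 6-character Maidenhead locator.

IR10gr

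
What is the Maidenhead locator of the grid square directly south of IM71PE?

IM71pd

Latitude subsquare e = 4; −1 → 3 = d.
The longitude characters are unchanged.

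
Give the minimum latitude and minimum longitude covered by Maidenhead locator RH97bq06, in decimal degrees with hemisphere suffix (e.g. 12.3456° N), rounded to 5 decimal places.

Field R=17, H=7: +17·20° lon, +7·10° lat → SW at lon 160°, lat -20°.
Square 9, 7: +9·2° lon, +7·1° lat → SW at lon 178°, lat -13°.
Subsquare b=1, q=16: +1·0.0833333° lon, +16·0.0416667° lat → SW at lon 178.083°, lat -12.3333°.
Extended square 0, 6: +0·0.00833333° lon, +6·0.00416667° lat → SW at lon 178.083°, lat -12.3083°.
latitude 12.30833° S, longitude 178.08333° E.

12.30833° S, 178.08333° E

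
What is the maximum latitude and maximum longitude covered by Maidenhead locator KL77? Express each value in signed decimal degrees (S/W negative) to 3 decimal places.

28.000, 36.000

Field K=10, L=11: +10·20° lon, +11·10° lat → SW at lon 20°, lat 20°.
Square 7, 7: +7·2° lon, +7·1° lat → SW at lon 34°, lat 27°.
Cell spans 2° lon × 1° lat. NE corner is SW corner plus one full cell.
latitude 28.000, longitude 36.000.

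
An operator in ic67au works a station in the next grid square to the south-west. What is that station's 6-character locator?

IC57xt

Longitude subsquare a = 0; −1 → -1, wraps to 23 = x, carry into square.
Longitude square 6; −1 → 5.
Latitude subsquare u = 20; −1 → 19 = t.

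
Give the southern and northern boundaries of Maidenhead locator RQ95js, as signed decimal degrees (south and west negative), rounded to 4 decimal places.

Field R=17, Q=16: +17·20° lon, +16·10° lat → SW at lon 160°, lat 70°.
Square 9, 5: +9·2° lon, +5·1° lat → SW at lon 178°, lat 75°.
Subsquare j=9, s=18: +9·0.0833333° lon, +18·0.0416667° lat → SW at lon 178.75°, lat 75.75°.
Cell spans 0.0833333° lon × 0.0416667° lat.
south 75.7500, north 75.7917.

75.7500, 75.7917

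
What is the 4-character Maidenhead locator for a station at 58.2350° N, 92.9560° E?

Offset from 180°W / 90°S: lon 272.96°, lat 148.24°.
Field: 272.96/20 → 13 → N, 148.24/10 → 14 → O; chars NO.
Square: 12.96/2 → 6, 8.24/1 → 8; chars 68.

NO68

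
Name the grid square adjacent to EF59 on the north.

EG50

Latitude square 9; +1 → 10, wraps to 0, carry into field.
Latitude field F = 5; +1 → 6 = G.
The longitude characters are unchanged.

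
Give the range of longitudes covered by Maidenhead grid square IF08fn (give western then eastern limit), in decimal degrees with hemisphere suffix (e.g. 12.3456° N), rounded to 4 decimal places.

19.5833° W, 19.5000° W

Field I=8, F=5: +8·20° lon, +5·10° lat → SW at lon -20°, lat -40°.
Square 0, 8: +0·2° lon, +8·1° lat → SW at lon -20°, lat -32°.
Subsquare f=5, n=13: +5·0.0833333° lon, +13·0.0416667° lat → SW at lon -19.5833°, lat -31.4583°.
Cell spans 0.0833333° lon × 0.0416667° lat.
west 19.5833° W, east 19.5000° W.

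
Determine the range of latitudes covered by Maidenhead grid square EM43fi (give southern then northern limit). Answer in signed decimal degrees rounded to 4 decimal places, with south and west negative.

Field E=4, M=12: +4·20° lon, +12·10° lat → SW at lon -100°, lat 30°.
Square 4, 3: +4·2° lon, +3·1° lat → SW at lon -92°, lat 33°.
Subsquare f=5, i=8: +5·0.0833333° lon, +8·0.0416667° lat → SW at lon -91.5833°, lat 33.3333°.
Cell spans 0.0833333° lon × 0.0416667° lat.
south 33.3333, north 33.3750.

33.3333, 33.3750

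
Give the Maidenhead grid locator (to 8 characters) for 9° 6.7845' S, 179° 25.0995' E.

RI90rv02

Offset from 180°W / 90°S: lon 359.41832°, lat 80.88693°.
Field: lon ⌊359.41832/20⌋ = 17 → R; lat ⌊80.88693/10⌋ = 8 → I.
Square: lon ⌊19.41832/2⌋ = 9; lat ⌊0.88693/1⌋ = 0.
Subsquare: lon ⌊1.41832/0.0833333⌋ = 17 → r; lat ⌊0.88693/0.0416667⌋ = 21 → v.
Extended square: lon ⌊0.00166/0.00833333⌋ = 0; lat ⌊0.01193/0.00416667⌋ = 2.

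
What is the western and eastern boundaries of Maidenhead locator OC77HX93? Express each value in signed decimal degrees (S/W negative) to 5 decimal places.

Field O=14, C=2: +14·20° lon, +2·10° lat → SW at lon 100°, lat -70°.
Square 7, 7: +7·2° lon, +7·1° lat → SW at lon 114°, lat -63°.
Subsquare h=7, x=23: +7·0.0833333° lon, +23·0.0416667° lat → SW at lon 114.583°, lat -62.0417°.
Extended square 9, 3: +9·0.00833333° lon, +3·0.00416667° lat → SW at lon 114.658°, lat -62.0292°.
Cell spans 0.00833333° lon × 0.00416667° lat.
west 114.65833, east 114.66667.

114.65833, 114.66667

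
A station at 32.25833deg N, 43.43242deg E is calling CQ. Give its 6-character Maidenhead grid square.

Offset from 180°W / 90°S: lon 223.4324°, lat 122.2583°.
Field: 223.4324/20 → 11 → L, 122.2583/10 → 12 → M; chars LM.
Square: 3.4324/2 → 1, 2.2583/1 → 2; chars 12.
Subsquare: 1.4324/0.0833333 → 17 → r, 0.2583/0.0416667 → 6 → g; chars rg.

LM12rg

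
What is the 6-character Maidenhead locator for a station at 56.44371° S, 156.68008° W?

BD13pn

Offset from 180°W / 90°S: lon 23.3199°, lat 33.5563°.
Field: 23.3199/20 → 1 → B, 33.5563/10 → 3 → D; chars BD.
Square: 3.3199/2 → 1, 3.5563/1 → 3; chars 13.
Subsquare: 1.3199/0.0833333 → 15 → p, 0.5563/0.0416667 → 13 → n; chars pn.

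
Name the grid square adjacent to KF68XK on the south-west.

Longitude subsquare x = 23; −1 → 22 = w.
Latitude subsquare k = 10; −1 → 9 = j.

KF68wj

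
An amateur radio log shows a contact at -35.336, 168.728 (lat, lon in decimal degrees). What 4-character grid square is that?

RF44

Add 180° to longitude and 90° to latitude: 348.73, 54.66.
Field (20°×10°, letters A–R): lon ⌊348.73/20⌋ = 17 → R; lat ⌊54.66/10⌋ = 5 → F.
Square (2°×1°, digits 0–9): lon ⌊8.73/2⌋ = 4; lat ⌊4.66/1⌋ = 4.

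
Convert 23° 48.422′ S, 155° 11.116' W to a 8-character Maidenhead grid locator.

Offset from 180°W / 90°S: lon 24.81473°, lat 66.19297°.
Field: 24.81473/20 → 1 → B, 66.19297/10 → 6 → G; chars BG.
Square: 4.81473/2 → 2, 6.19297/1 → 6; chars 26.
Subsquare: 0.81473/0.0833333 → 9 → j, 0.19297/0.0416667 → 4 → e; chars je.
Extended square: 0.06473/0.00833333 → 7, 0.02630/0.00416667 → 6; chars 76.

BG26je76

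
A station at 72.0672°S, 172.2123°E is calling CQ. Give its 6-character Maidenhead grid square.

Add 180° to longitude and 90° to latitude: 352.2123, 17.9328.
Field: lon ⌊352.2123/20⌋ = 17 → R; lat ⌊17.9328/10⌋ = 1 → B.
Square: lon ⌊12.2123/2⌋ = 6; lat ⌊7.9328/1⌋ = 7.
Subsquare: lon ⌊0.2123/0.0833333⌋ = 2 → c; lat ⌊0.9328/0.0416667⌋ = 22 → w.

RB67cw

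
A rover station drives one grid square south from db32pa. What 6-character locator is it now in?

Latitude subsquare a = 0; −1 → -1, wraps to 23 = x, carry into square.
Latitude square 2; −1 → 1.
The longitude characters are unchanged.

DB31px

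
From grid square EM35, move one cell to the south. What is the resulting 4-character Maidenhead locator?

EM34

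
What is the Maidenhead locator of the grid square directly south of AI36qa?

AI35qx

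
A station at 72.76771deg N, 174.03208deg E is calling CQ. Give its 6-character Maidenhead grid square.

Add 180° to longitude and 90° to latitude: 354.0321, 162.7677.
Field (20°×10°, letters A–R): 354.0321/20 → 17 → R, 162.7677/10 → 16 → Q; chars RQ.
Square (2°×1°, digits 0–9): 14.0321/2 → 7, 2.7677/1 → 2; chars 72.
Subsquare (5′×2.5′, letters a–x): 0.0321/0.0833333 → 0 → a, 0.7677/0.0416667 → 18 → s; chars as.

RQ72as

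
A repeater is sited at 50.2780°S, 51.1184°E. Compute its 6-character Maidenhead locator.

Shift to the Maidenhead origin (180°W, 90°S): lon 231.1184, lat 39.7220.
Field: 231.1184/20 → 11 → L, 39.7220/10 → 3 → D; chars LD.
Square: 11.1184/2 → 5, 9.7220/1 → 9; chars 59.
Subsquare: 1.1184/0.0833333 → 13 → n, 0.7220/0.0416667 → 17 → r; chars nr.

LD59nr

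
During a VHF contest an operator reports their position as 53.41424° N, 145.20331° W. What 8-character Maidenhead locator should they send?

BO73jj59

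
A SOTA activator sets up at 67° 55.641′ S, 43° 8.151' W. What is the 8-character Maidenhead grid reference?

GC82kb37

Shift to the Maidenhead origin (180°W, 90°S): lon 136.86415, lat 22.07265.
Field (20°×10°, letters A–R): 136.86415/20 → 6 → G, 22.07265/10 → 2 → C; chars GC.
Square (2°×1°, digits 0–9): 16.86415/2 → 8, 2.07265/1 → 2; chars 82.
Subsquare (5′×2.5′, letters a–x): 0.86415/0.0833333 → 10 → k, 0.07265/0.0416667 → 1 → b; chars kb.
Extended square (30″×15″, digits 0–9): 0.03082/0.00833333 → 3, 0.03098/0.00416667 → 7; chars 37.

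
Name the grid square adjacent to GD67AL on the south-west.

Longitude subsquare a = 0; −1 → -1, wraps to 23 = x, carry into square.
Longitude square 6; −1 → 5.
Latitude subsquare l = 11; −1 → 10 = k.

GD57xk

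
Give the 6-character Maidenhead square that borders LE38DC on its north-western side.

Longitude subsquare d = 3; −1 → 2 = c.
Latitude subsquare c = 2; +1 → 3 = d.

LE38cd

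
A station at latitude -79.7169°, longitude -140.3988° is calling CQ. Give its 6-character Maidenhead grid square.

BB90tg

Shift to the Maidenhead origin (180°W, 90°S): lon 39.6012, lat 10.2831.
Field (20°×10°, letters A–R): lon ⌊39.6012/20⌋ = 1 → B; lat ⌊10.2831/10⌋ = 1 → B.
Square (2°×1°, digits 0–9): lon ⌊19.6012/2⌋ = 9; lat ⌊0.2831/1⌋ = 0.
Subsquare (5′×2.5′, letters a–x): lon ⌊1.6012/0.0833333⌋ = 19 → t; lat ⌊0.2831/0.0416667⌋ = 6 → g.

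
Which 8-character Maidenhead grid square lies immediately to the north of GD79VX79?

GE70va70

Latitude extended square 9; +1 → 10, wraps to 0, carry into subsquare.
Latitude subsquare x = 23; +1 → 24, wraps to 0 = a, carry into square.
Latitude square 9; +1 → 10, wraps to 0, carry into field.
Latitude field D = 3; +1 → 4 = E.
The longitude characters are unchanged.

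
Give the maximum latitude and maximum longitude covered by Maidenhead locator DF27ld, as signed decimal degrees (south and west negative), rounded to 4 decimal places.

Field D=3, F=5: +3·20° lon, +5·10° lat → SW at lon -120°, lat -40°.
Square 2, 7: +2·2° lon, +7·1° lat → SW at lon -116°, lat -33°.
Subsquare l=11, d=3: +11·0.0833333° lon, +3·0.0416667° lat → SW at lon -115.083°, lat -32.875°.
Cell spans 0.0833333° lon × 0.0416667° lat. NE corner is SW corner plus one full cell.
latitude -32.8333, longitude -115.0000.

-32.8333, -115.0000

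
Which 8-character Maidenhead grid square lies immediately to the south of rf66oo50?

RF66on59

Latitude extended square 0; −1 → -1, wraps to 9, carry into subsquare.
Latitude subsquare o = 14; −1 → 13 = n.
The longitude characters are unchanged.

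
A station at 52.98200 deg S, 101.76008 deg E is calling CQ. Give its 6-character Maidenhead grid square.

OD07va

Add 180° to longitude and 90° to latitude: 281.7601, 37.0180.
Field: 281.7601/20 → 14 → O, 37.0180/10 → 3 → D; chars OD.
Square: 1.7601/2 → 0, 7.0180/1 → 7; chars 07.
Subsquare: 1.7601/0.0833333 → 21 → v, 0.0180/0.0416667 → 0 → a; chars va.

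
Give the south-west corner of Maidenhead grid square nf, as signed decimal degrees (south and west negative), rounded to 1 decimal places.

-40.0, 80.0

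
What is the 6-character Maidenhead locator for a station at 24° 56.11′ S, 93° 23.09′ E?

NG65qb

Shift to the Maidenhead origin (180°W, 90°S): lon 273.3848, lat 65.0648.
Field: lon ⌊273.3848/20⌋ = 13 → N; lat ⌊65.0648/10⌋ = 6 → G.
Square: lon ⌊13.3848/2⌋ = 6; lat ⌊5.0648/1⌋ = 5.
Subsquare: lon ⌊1.3848/0.0833333⌋ = 16 → q; lat ⌊0.0648/0.0416667⌋ = 1 → b.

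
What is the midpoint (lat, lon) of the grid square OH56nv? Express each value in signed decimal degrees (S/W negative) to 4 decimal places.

-13.1042, 111.1250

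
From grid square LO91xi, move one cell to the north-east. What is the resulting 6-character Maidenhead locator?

MO01aj

Longitude subsquare x = 23; +1 → 24, wraps to 0 = a, carry into square.
Longitude square 9; +1 → 10, wraps to 0, carry into field.
Longitude field L = 11; +1 → 12 = M.
Latitude subsquare i = 8; +1 → 9 = j.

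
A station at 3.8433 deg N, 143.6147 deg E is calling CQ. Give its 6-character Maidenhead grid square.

QJ13tu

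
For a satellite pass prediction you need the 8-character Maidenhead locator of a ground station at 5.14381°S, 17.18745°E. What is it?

JI84ou25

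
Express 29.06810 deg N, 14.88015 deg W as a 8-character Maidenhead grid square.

Add 180° to longitude and 90° to latitude: 165.11985, 119.06810.
Field (20°×10°, letters A–R): 165.11985/20 → 8 → I, 119.06810/10 → 11 → L; chars IL.
Square (2°×1°, digits 0–9): 5.11985/2 → 2, 9.06810/1 → 9; chars 29.
Subsquare (5′×2.5′, letters a–x): 1.11985/0.0833333 → 13 → n, 0.06810/0.0416667 → 1 → b; chars nb.
Extended square (30″×15″, digits 0–9): 0.03652/0.00833333 → 4, 0.02643/0.00416667 → 6; chars 46.

IL29nb46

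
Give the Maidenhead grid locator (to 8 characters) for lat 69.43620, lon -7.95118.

Offset from 180°W / 90°S: lon 172.04882°, lat 159.43620°.
Field: 172.04882/20 → 8 → I, 159.43620/10 → 15 → P; chars IP.
Square: 12.04882/2 → 6, 9.43620/1 → 9; chars 69.
Subsquare: 0.04882/0.0833333 → 0 → a, 0.43620/0.0416667 → 10 → k; chars ak.
Extended square: 0.04882/0.00833333 → 5, 0.01953/0.00416667 → 4; chars 54.

IP69ak54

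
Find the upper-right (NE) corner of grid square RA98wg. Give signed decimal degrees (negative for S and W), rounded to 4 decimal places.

Field R=17, A=0: +17·20° lon, +0·10° lat → SW at lon 160°, lat -90°.
Square 9, 8: +9·2° lon, +8·1° lat → SW at lon 178°, lat -82°.
Subsquare w=22, g=6: +22·0.0833333° lon, +6·0.0416667° lat → SW at lon 179.833°, lat -81.75°.
Cell spans 0.0833333° lon × 0.0416667° lat. NE corner is SW corner plus one full cell.
latitude -81.7083, longitude 179.9167.

-81.7083, 179.9167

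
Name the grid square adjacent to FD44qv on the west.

FD44pv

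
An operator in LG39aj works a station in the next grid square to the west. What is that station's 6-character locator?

Longitude subsquare a = 0; −1 → -1, wraps to 23 = x, carry into square.
Longitude square 3; −1 → 2.
The latitude characters are unchanged.

LG29xj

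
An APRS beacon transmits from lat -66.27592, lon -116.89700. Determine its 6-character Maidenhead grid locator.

Shift to the Maidenhead origin (180°W, 90°S): lon 63.1030, lat 23.7241.
Field: 63.1030/20 → 3 → D, 23.7241/10 → 2 → C; chars DC.
Square: 3.1030/2 → 1, 3.7241/1 → 3; chars 13.
Subsquare: 1.1030/0.0833333 → 13 → n, 0.7241/0.0416667 → 17 → r; chars nr.

DC13nr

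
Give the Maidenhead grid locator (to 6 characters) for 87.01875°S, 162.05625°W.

Shift to the Maidenhead origin (180°W, 90°S): lon 17.9437, lat 2.9813.
Field (20°×10°, letters A–R): 17.9437/20 → 0 → A, 2.9813/10 → 0 → A; chars AA.
Square (2°×1°, digits 0–9): 17.9437/2 → 8, 2.9813/1 → 2; chars 82.
Subsquare (5′×2.5′, letters a–x): 1.9437/0.0833333 → 23 → x, 0.9813/0.0416667 → 23 → x; chars xx.

AA82xx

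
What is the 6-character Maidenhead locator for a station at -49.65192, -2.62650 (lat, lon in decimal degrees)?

IE80qi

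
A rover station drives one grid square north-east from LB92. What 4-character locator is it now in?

Longitude square 9; +1 → 10, wraps to 0, carry into field.
Longitude field L = 11; +1 → 12 = M.
Latitude square 2; +1 → 3.

MB03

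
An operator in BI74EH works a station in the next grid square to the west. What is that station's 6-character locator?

Longitude subsquare e = 4; −1 → 3 = d.
The latitude characters are unchanged.

BI74dh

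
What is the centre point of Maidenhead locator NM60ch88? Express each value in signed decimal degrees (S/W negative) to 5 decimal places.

30.32708, 92.23750

Field N=13, M=12: +13·20° lon, +12·10° lat → SW at lon 80°, lat 30°.
Square 6, 0: +6·2° lon, +0·1° lat → SW at lon 92°, lat 30°.
Subsquare c=2, h=7: +2·0.0833333° lon, +7·0.0416667° lat → SW at lon 92.1667°, lat 30.2917°.
Extended square 8, 8: +8·0.00833333° lon, +8·0.00416667° lat → SW at lon 92.2333°, lat 30.325°.
Cell spans 0.00833333° lon × 0.00416667° lat. Centre is SW corner plus half of each.
latitude 30.32708, longitude 92.23750.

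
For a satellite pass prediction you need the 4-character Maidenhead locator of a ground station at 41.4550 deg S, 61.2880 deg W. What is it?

FE98

Add 180° to longitude and 90° to latitude: 118.71, 48.55.
Field: 118.71/20 → 5 → F, 48.55/10 → 4 → E; chars FE.
Square: 18.71/2 → 9, 8.55/1 → 8; chars 98.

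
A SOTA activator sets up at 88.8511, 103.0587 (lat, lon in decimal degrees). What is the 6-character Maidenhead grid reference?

Offset from 180°W / 90°S: lon 283.0587°, lat 178.8511°.
Field: 283.0587/20 → 14 → O, 178.8511/10 → 17 → R; chars OR.
Square: 3.0587/2 → 1, 8.8511/1 → 8; chars 18.
Subsquare: 1.0587/0.0833333 → 12 → m, 0.8511/0.0416667 → 20 → u; chars mu.

OR18mu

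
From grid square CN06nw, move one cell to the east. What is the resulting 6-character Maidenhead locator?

CN06ow

Longitude subsquare n = 13; +1 → 14 = o.
The latitude characters are unchanged.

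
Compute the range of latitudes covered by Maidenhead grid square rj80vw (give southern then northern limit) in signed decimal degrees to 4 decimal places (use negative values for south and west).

0.9167, 0.9583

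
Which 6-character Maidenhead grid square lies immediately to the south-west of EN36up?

EN36to

Longitude subsquare u = 20; −1 → 19 = t.
Latitude subsquare p = 15; −1 → 14 = o.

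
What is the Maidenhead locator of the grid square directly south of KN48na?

KN47nx

Latitude subsquare a = 0; −1 → -1, wraps to 23 = x, carry into square.
Latitude square 8; −1 → 7.
The longitude characters are unchanged.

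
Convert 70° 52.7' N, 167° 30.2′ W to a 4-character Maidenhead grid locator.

AQ60

Add 180° to longitude and 90° to latitude: 12.50, 160.88.
Field: 12.50/20 → 0 → A, 160.88/10 → 16 → Q; chars AQ.
Square: 12.50/2 → 6, 0.88/1 → 0; chars 60.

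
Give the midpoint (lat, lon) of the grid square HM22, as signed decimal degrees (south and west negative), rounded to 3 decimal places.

32.500, -35.000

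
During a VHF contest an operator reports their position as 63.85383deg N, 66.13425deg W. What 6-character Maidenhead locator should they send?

Offset from 180°W / 90°S: lon 113.8658°, lat 153.8538°.
Field: lon ⌊113.8658/20⌋ = 5 → F; lat ⌊153.8538/10⌋ = 15 → P.
Square: lon ⌊13.8658/2⌋ = 6; lat ⌊3.8538/1⌋ = 3.
Subsquare: lon ⌊1.8658/0.0833333⌋ = 22 → w; lat ⌊0.8538/0.0416667⌋ = 20 → u.

FP63wu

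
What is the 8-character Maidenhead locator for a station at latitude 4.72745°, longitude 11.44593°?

JJ54rr34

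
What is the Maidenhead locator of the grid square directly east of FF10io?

Longitude subsquare i = 8; +1 → 9 = j.
The latitude characters are unchanged.

FF10jo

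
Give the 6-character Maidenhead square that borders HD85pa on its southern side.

Latitude subsquare a = 0; −1 → -1, wraps to 23 = x, carry into square.
Latitude square 5; −1 → 4.
The longitude characters are unchanged.

HD84px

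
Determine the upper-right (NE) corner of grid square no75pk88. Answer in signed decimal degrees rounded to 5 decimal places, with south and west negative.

Field N=13, O=14: +13·20° lon, +14·10° lat → SW at lon 80°, lat 50°.
Square 7, 5: +7·2° lon, +5·1° lat → SW at lon 94°, lat 55°.
Subsquare p=15, k=10: +15·0.0833333° lon, +10·0.0416667° lat → SW at lon 95.25°, lat 55.4167°.
Extended square 8, 8: +8·0.00833333° lon, +8·0.00416667° lat → SW at lon 95.3167°, lat 55.45°.
Cell spans 0.00833333° lon × 0.00416667° lat. NE corner is SW corner plus one full cell.
latitude 55.45417, longitude 95.32500.

55.45417, 95.32500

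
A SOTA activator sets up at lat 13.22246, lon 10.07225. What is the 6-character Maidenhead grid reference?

JK53af

Add 180° to longitude and 90° to latitude: 190.0722, 103.2225.
Field: 190.0722/20 → 9 → J, 103.2225/10 → 10 → K; chars JK.
Square: 10.0722/2 → 5, 3.2225/1 → 3; chars 53.
Subsquare: 0.0722/0.0833333 → 0 → a, 0.2225/0.0416667 → 5 → f; chars af.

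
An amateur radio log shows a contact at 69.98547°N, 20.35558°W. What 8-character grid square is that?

HP99tx76

Shift to the Maidenhead origin (180°W, 90°S): lon 159.64442, lat 159.98547.
Field: lon ⌊159.64442/20⌋ = 7 → H; lat ⌊159.98547/10⌋ = 15 → P.
Square: lon ⌊19.64442/2⌋ = 9; lat ⌊9.98547/1⌋ = 9.
Subsquare: lon ⌊1.64442/0.0833333⌋ = 19 → t; lat ⌊0.98547/0.0416667⌋ = 23 → x.
Extended square: lon ⌊0.06109/0.00833333⌋ = 7; lat ⌊0.02714/0.00416667⌋ = 6.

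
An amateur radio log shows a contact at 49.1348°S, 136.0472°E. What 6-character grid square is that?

PE80au

Add 180° to longitude and 90° to latitude: 316.0472, 40.8652.
Field: lon ⌊316.0472/20⌋ = 15 → P; lat ⌊40.8652/10⌋ = 4 → E.
Square: lon ⌊16.0472/2⌋ = 8; lat ⌊0.8652/1⌋ = 0.
Subsquare: lon ⌊0.0472/0.0833333⌋ = 0 → a; lat ⌊0.8652/0.0416667⌋ = 20 → u.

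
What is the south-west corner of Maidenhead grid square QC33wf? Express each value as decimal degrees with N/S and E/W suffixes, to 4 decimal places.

66.7917° S, 147.8333° E

Field Q=16, C=2: +16·20° lon, +2·10° lat → SW at lon 140°, lat -70°.
Square 3, 3: +3·2° lon, +3·1° lat → SW at lon 146°, lat -67°.
Subsquare w=22, f=5: +22·0.0833333° lon, +5·0.0416667° lat → SW at lon 147.833°, lat -66.7917°.
latitude 66.7917° S, longitude 147.8333° E.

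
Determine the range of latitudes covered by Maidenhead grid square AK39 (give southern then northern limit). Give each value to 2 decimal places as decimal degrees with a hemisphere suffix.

Field A=0, K=10: +0·20° lon, +10·10° lat → SW at lon -180°, lat 10°.
Square 3, 9: +3·2° lon, +9·1° lat → SW at lon -174°, lat 19°.
Cell spans 2° lon × 1° lat.
south 19.00° N, north 20.00° N.

19.00° N, 20.00° N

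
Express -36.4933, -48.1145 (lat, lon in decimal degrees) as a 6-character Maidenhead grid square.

Shift to the Maidenhead origin (180°W, 90°S): lon 131.8855, lat 53.5067.
Field: 131.8855/20 → 6 → G, 53.5067/10 → 5 → F; chars GF.
Square: 11.8855/2 → 5, 3.5067/1 → 3; chars 53.
Subsquare: 1.8855/0.0833333 → 22 → w, 0.5067/0.0416667 → 12 → m; chars wm.

GF53wm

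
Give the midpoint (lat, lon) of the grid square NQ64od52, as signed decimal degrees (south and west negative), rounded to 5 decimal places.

74.13542, 93.21250

Field N=13, Q=16: +13·20° lon, +16·10° lat → SW at lon 80°, lat 70°.
Square 6, 4: +6·2° lon, +4·1° lat → SW at lon 92°, lat 74°.
Subsquare o=14, d=3: +14·0.0833333° lon, +3·0.0416667° lat → SW at lon 93.1667°, lat 74.125°.
Extended square 5, 2: +5·0.00833333° lon, +2·0.00416667° lat → SW at lon 93.2083°, lat 74.1333°.
Cell spans 0.00833333° lon × 0.00416667° lat. Centre is SW corner plus half of each.
latitude 74.13542, longitude 93.21250.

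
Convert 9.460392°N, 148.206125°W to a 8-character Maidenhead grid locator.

BJ59vl50

Add 180° to longitude and 90° to latitude: 31.79388, 99.46039.
Field: lon ⌊31.79388/20⌋ = 1 → B; lat ⌊99.46039/10⌋ = 9 → J.
Square: lon ⌊11.79388/2⌋ = 5; lat ⌊9.46039/1⌋ = 9.
Subsquare: lon ⌊1.79388/0.0833333⌋ = 21 → v; lat ⌊0.46039/0.0416667⌋ = 11 → l.
Extended square: lon ⌊0.04388/0.00833333⌋ = 5; lat ⌊0.00206/0.00416667⌋ = 0.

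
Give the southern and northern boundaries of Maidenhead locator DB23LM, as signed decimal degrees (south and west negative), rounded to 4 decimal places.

Field D=3, B=1: +3·20° lon, +1·10° lat → SW at lon -120°, lat -80°.
Square 2, 3: +2·2° lon, +3·1° lat → SW at lon -116°, lat -77°.
Subsquare l=11, m=12: +11·0.0833333° lon, +12·0.0416667° lat → SW at lon -115.083°, lat -76.5°.
Cell spans 0.0833333° lon × 0.0416667° lat.
south -76.5000, north -76.4583.

-76.5000, -76.4583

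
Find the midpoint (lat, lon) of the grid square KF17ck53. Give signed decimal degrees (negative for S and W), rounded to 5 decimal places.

-32.56875, 22.21250

Field K=10, F=5: +10·20° lon, +5·10° lat → SW at lon 20°, lat -40°.
Square 1, 7: +1·2° lon, +7·1° lat → SW at lon 22°, lat -33°.
Subsquare c=2, k=10: +2·0.0833333° lon, +10·0.0416667° lat → SW at lon 22.1667°, lat -32.5833°.
Extended square 5, 3: +5·0.00833333° lon, +3·0.00416667° lat → SW at lon 22.2083°, lat -32.5708°.
Cell spans 0.00833333° lon × 0.00416667° lat. Centre is SW corner plus half of each.
latitude -32.56875, longitude 22.21250.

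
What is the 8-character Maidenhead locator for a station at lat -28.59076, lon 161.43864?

RG01rj28

Shift to the Maidenhead origin (180°W, 90°S): lon 341.43864, lat 61.40924.
Field: lon ⌊341.43864/20⌋ = 17 → R; lat ⌊61.40924/10⌋ = 6 → G.
Square: lon ⌊1.43864/2⌋ = 0; lat ⌊1.40924/1⌋ = 1.
Subsquare: lon ⌊1.43864/0.0833333⌋ = 17 → r; lat ⌊0.40924/0.0416667⌋ = 9 → j.
Extended square: lon ⌊0.02197/0.00833333⌋ = 2; lat ⌊0.03424/0.00416667⌋ = 8.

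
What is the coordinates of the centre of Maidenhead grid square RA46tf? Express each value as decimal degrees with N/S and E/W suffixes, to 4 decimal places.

Field R=17, A=0: +17·20° lon, +0·10° lat → SW at lon 160°, lat -90°.
Square 4, 6: +4·2° lon, +6·1° lat → SW at lon 168°, lat -84°.
Subsquare t=19, f=5: +19·0.0833333° lon, +5·0.0416667° lat → SW at lon 169.583°, lat -83.7917°.
Cell spans 0.0833333° lon × 0.0416667° lat. Centre is SW corner plus half of each.
latitude 83.7708° S, longitude 169.6250° E.

83.7708° S, 169.6250° E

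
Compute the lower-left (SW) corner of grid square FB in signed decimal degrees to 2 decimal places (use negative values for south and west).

Field F=5, B=1: +5·20° lon, +1·10° lat → SW at lon -80°, lat -80°.
latitude -80.00, longitude -80.00.

-80.00, -80.00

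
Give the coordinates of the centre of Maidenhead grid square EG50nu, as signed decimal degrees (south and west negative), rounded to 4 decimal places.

-29.1458, -88.8750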